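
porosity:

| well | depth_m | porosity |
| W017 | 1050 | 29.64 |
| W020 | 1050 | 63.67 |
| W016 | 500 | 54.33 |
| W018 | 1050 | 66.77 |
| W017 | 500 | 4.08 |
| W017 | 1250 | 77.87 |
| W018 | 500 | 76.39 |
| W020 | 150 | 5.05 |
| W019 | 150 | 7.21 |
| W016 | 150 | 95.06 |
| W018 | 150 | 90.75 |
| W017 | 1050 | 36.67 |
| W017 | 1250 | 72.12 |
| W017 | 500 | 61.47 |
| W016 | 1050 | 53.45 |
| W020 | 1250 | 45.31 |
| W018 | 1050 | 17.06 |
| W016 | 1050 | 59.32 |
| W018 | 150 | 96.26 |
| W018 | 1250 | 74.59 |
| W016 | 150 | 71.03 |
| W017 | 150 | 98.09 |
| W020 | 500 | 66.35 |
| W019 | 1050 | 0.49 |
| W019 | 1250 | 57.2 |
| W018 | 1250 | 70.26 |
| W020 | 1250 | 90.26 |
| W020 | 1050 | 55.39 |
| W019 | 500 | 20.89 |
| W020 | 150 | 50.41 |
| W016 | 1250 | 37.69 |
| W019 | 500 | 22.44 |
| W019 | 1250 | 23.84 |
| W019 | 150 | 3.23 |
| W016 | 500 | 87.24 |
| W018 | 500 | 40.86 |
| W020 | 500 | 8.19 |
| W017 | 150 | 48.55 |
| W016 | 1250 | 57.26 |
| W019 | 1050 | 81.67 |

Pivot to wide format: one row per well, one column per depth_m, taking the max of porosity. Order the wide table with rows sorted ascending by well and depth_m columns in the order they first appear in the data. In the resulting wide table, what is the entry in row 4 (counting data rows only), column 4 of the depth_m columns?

7.21

With rows sorted ascending by well, row 4 is well=W019. depth_m columns in first-appearance order: 1050, 500, 1250, 150; column 4 is 150.
Long rows with well=W019, depth_m=150: max(7.21, 3.23) = 7.21.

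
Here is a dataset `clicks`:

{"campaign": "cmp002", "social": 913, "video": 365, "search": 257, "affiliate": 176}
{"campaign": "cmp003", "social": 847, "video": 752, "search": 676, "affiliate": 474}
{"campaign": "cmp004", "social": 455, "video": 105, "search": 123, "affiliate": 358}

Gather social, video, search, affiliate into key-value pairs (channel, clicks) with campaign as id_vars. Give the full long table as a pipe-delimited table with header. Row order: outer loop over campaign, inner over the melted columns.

| campaign | channel | clicks |
| cmp002 | social | 913 |
| cmp002 | video | 365 |
| cmp002 | search | 257 |
| cmp002 | affiliate | 176 |
| cmp003 | social | 847 |
| cmp003 | video | 752 |
| cmp003 | search | 676 |
| cmp003 | affiliate | 474 |
| cmp004 | social | 455 |
| cmp004 | video | 105 |
| cmp004 | search | 123 |
| cmp004 | affiliate | 358 |

Each (campaign, column) pair becomes one row: 3 × 4 = 12 rows.
For example, (cmp002, social) → clicks=913.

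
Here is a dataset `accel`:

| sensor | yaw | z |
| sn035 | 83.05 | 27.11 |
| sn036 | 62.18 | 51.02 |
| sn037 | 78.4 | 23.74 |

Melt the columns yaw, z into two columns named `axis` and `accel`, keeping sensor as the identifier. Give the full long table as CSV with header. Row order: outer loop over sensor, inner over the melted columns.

sensor,axis,accel
sn035,yaw,83.05
sn035,z,27.11
sn036,yaw,62.18
sn036,z,51.02
sn037,yaw,78.4
sn037,z,23.74

Each (sensor, column) pair becomes one row: 3 × 2 = 6 rows.
For example, (sn035, yaw) → accel=83.05.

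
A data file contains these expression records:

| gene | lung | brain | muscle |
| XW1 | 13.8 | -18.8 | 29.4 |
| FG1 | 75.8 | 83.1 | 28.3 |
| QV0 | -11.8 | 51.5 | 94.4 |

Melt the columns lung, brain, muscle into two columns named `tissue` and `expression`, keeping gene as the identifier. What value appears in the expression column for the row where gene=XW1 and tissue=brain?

-18.8

Unpivoting turns each (gene, wide-column) pair into one long row.
The wide cell at row XW1, column brain holds -18.8, so the long row (XW1, brain) has expression=-18.8.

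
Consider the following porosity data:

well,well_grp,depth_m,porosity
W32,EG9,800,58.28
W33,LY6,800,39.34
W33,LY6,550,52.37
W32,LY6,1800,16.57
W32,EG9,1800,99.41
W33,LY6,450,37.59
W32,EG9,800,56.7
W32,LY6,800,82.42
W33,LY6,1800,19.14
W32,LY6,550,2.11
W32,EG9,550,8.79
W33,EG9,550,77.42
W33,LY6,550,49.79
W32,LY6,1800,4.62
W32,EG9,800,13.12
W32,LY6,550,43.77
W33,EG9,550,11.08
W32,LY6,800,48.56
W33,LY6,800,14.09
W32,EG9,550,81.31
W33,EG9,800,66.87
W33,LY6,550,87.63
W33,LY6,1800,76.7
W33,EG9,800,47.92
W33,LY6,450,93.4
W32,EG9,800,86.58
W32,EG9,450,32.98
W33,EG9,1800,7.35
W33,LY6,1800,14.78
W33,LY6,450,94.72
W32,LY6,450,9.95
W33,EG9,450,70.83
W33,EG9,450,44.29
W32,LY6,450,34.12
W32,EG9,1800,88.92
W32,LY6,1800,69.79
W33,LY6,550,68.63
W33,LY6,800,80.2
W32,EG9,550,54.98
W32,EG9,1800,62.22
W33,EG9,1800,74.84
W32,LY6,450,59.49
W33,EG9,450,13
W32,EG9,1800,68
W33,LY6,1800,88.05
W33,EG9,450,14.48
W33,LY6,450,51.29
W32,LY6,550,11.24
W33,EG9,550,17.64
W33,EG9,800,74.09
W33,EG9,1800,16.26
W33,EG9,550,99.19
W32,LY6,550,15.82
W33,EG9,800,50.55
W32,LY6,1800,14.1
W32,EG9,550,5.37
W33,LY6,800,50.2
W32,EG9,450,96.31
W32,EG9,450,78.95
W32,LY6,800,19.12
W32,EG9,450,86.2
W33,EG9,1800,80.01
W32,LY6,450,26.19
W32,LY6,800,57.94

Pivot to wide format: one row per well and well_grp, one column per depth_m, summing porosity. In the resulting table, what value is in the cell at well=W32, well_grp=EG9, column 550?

Rows with well=W32, well_grp=EG9 and depth_m=550: porosity values are 8.79, 81.31, 54.98, 5.37.
8.79 + 81.31 + 54.98 + 5.37 = 150.45.

150.45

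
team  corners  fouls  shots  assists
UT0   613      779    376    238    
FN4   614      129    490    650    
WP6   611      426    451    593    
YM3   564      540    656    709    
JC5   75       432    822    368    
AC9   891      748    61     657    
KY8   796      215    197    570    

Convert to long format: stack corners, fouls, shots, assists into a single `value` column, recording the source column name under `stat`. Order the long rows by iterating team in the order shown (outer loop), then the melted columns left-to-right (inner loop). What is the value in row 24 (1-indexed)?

28 rows total (7 × 4). Row 24: index ⌊(24-1)/4⌋ = 5 into team → AC9; (24-1) mod 4 = 3 into the melted columns → assists.
So row 24 is (AC9, assists, 657); value = 657.

657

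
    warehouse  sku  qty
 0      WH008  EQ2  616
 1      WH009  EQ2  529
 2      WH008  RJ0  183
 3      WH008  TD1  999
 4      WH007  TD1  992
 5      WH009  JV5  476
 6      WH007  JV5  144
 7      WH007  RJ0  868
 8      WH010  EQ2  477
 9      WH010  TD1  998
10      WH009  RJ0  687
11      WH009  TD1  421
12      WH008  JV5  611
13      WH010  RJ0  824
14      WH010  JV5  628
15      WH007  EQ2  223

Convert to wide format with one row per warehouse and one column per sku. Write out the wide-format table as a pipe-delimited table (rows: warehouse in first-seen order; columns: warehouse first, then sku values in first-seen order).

| warehouse | EQ2 | RJ0 | TD1 | JV5 |
| WH008 | 616 | 183 | 999 | 611 |
| WH009 | 529 | 687 | 421 | 476 |
| WH007 | 223 | 868 | 992 | 144 |
| WH010 | 477 | 824 | 998 | 628 |

Columns: warehouse plus the 4 distinct sku values (EQ2, RJ0, TD1, JV5).
For example, row WH008 column EQ2 takes qty=616 from the long row (WH008, EQ2).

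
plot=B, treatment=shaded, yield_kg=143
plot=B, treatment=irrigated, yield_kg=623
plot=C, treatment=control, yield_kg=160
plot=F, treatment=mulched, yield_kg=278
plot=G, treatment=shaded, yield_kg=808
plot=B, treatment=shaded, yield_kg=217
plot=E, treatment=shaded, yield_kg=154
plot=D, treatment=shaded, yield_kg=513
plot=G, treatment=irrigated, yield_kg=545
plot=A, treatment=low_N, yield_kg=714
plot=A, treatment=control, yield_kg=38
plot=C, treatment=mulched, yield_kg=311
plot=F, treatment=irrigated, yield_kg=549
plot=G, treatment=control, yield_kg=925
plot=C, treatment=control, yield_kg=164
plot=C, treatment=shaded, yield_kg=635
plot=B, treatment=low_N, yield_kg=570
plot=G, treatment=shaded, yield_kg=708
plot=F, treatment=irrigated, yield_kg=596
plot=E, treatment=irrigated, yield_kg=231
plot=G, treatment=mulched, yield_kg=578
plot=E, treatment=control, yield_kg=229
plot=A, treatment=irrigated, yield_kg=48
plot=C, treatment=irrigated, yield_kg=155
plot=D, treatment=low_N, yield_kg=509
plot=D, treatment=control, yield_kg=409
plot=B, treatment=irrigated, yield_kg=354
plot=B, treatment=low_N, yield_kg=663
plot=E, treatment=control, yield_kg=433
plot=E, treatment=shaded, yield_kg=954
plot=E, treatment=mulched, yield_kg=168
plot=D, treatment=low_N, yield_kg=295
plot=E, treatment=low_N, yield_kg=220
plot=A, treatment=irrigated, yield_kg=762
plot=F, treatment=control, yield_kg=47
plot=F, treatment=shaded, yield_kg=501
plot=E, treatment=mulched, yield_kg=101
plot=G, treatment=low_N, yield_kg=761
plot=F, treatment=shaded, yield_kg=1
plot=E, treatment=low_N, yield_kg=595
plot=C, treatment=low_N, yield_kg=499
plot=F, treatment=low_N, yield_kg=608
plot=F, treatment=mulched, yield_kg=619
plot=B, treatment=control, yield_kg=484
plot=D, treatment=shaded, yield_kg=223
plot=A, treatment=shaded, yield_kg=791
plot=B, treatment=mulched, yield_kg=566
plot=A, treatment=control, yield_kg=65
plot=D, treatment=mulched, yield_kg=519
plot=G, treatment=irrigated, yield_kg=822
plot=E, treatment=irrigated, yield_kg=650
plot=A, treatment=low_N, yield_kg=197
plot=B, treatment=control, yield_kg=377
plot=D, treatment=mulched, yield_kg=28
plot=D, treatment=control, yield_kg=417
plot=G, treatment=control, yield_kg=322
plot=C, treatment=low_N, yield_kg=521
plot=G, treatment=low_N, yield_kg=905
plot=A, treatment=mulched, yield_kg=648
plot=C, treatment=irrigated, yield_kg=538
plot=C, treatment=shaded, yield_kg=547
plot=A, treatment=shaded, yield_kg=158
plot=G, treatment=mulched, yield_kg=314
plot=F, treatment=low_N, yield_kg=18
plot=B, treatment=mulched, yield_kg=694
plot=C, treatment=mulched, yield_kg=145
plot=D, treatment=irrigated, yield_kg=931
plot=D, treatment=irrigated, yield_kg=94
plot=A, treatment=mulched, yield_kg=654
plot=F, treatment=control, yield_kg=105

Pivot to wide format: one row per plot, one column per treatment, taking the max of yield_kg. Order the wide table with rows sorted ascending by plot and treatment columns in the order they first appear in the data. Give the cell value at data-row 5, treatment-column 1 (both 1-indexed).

With rows sorted ascending by plot, row 5 is plot=E. treatment columns in first-appearance order: shaded, irrigated, control, mulched, low_N; column 1 is shaded.
Long rows with plot=E, treatment=shaded: max(154, 954) = 954.

954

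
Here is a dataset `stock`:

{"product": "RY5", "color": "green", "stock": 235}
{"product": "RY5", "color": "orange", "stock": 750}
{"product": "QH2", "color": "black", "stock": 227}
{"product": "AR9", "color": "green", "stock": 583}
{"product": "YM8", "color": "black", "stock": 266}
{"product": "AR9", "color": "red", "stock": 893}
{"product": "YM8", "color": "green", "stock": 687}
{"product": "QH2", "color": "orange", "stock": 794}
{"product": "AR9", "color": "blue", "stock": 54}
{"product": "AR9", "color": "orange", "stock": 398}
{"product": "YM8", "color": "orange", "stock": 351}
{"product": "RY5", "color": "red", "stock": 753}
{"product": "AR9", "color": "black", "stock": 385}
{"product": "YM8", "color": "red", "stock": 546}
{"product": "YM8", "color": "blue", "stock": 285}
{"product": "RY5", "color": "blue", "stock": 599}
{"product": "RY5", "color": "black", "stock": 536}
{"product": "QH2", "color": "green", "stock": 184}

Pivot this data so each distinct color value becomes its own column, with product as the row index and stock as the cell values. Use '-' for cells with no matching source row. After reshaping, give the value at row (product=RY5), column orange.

750

The long row with product=RY5, color=orange has stock=750.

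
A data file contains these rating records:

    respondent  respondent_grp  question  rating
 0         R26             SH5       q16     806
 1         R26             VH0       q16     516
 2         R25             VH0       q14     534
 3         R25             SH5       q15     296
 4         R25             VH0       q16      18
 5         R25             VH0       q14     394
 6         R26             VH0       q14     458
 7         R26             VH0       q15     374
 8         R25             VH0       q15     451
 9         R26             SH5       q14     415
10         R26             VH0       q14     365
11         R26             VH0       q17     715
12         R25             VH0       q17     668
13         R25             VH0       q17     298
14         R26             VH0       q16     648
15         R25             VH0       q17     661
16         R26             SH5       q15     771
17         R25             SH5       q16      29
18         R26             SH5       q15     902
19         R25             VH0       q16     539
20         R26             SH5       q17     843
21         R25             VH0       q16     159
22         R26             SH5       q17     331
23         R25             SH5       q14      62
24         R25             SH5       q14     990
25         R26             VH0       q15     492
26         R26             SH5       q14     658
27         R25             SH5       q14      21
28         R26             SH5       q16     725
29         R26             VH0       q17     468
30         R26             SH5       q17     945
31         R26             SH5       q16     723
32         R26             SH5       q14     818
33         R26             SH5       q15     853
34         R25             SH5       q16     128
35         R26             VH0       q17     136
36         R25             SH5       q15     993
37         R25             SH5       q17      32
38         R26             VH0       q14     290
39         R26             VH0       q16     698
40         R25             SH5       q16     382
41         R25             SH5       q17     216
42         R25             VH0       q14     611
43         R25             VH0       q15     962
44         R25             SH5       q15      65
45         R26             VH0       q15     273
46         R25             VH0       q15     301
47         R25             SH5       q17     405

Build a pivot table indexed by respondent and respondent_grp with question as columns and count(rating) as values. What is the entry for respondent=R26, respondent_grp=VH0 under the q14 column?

3

Rows with respondent=R26, respondent_grp=VH0 and question=q14: rating values are 458, 365, 290.
3 rows match — count = 3.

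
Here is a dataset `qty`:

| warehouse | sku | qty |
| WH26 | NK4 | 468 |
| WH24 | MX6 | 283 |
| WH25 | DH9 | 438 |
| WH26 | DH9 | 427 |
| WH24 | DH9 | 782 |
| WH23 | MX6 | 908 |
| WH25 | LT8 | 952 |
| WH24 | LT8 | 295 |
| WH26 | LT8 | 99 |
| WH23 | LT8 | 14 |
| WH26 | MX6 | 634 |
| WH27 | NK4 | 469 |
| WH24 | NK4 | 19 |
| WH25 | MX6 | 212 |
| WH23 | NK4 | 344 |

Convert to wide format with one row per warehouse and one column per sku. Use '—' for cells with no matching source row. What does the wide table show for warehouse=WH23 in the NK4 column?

The long row with warehouse=WH23, sku=NK4 has qty=344.

344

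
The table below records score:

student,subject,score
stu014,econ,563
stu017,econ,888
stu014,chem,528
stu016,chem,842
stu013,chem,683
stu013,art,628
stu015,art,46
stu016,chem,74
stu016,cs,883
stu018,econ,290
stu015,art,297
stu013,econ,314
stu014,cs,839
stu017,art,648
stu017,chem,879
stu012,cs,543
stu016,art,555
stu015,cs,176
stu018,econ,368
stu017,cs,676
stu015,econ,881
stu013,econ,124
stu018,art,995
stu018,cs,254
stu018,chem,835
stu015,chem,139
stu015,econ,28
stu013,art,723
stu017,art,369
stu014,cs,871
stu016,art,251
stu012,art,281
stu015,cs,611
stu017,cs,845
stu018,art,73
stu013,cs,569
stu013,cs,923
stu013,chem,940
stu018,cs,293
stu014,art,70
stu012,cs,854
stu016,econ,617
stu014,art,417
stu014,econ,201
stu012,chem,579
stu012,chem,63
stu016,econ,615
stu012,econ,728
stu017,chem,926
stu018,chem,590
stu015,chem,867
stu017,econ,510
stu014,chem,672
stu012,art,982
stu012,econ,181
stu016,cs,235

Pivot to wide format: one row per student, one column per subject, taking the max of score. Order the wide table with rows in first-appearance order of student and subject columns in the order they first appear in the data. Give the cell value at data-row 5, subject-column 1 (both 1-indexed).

With rows in first-appearance order of student, row 5 is student=stu015. subject columns in first-appearance order: econ, chem, art, cs; column 1 is econ.
Long rows with student=stu015, subject=econ: max(881, 28) = 881.

881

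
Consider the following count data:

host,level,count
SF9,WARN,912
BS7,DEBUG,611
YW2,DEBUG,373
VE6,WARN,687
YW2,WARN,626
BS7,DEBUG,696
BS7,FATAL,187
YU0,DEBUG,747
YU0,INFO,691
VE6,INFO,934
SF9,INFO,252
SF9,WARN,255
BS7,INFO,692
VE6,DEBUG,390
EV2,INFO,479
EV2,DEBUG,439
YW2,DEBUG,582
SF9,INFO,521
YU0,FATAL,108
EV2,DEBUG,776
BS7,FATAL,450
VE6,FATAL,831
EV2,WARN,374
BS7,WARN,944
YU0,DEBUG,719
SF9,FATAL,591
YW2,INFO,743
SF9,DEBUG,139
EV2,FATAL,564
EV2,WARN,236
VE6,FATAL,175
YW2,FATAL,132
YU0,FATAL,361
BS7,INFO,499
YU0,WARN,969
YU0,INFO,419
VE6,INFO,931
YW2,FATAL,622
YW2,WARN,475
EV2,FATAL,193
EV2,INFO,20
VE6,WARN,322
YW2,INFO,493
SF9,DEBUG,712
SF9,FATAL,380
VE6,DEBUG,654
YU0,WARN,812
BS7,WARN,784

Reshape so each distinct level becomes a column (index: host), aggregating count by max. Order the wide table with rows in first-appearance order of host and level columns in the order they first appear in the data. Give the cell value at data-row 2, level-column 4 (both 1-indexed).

692

With rows in first-appearance order of host, row 2 is host=BS7. level columns in first-appearance order: WARN, DEBUG, FATAL, INFO; column 4 is INFO.
Long rows with host=BS7, level=INFO: max(692, 499) = 692.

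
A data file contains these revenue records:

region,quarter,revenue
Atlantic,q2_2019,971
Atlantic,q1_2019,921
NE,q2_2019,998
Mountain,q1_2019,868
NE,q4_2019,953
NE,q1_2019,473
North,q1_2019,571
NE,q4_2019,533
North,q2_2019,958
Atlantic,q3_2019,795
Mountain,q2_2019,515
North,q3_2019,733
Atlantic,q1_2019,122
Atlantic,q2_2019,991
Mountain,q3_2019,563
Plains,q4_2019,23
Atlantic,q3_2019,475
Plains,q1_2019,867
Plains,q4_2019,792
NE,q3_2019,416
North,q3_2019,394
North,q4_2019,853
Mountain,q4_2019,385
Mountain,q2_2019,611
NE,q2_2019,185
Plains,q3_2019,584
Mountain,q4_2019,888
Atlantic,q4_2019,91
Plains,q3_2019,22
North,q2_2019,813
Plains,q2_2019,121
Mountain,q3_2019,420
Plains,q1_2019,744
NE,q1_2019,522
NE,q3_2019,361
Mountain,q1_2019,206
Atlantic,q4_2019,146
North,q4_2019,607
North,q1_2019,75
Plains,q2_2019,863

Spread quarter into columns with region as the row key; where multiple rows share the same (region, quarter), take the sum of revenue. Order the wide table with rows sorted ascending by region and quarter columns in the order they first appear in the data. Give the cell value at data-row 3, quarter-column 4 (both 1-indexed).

With rows sorted ascending by region, row 3 is region=NE. quarter columns in first-appearance order: q2_2019, q1_2019, q4_2019, q3_2019; column 4 is q3_2019.
Long rows with region=NE, quarter=q3_2019: 416 + 361 = 777.

777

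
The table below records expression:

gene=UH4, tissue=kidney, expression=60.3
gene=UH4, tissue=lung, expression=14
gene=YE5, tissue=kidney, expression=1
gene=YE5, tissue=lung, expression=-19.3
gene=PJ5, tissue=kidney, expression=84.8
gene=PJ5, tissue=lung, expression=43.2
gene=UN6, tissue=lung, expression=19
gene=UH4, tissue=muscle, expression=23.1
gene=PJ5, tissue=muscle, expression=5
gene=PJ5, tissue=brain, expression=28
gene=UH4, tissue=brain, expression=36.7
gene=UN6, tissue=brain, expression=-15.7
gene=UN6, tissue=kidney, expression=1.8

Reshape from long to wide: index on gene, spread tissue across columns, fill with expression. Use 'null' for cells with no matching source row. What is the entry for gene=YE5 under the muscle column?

null

No long-format row has gene=YE5 and tissue=muscle, so the cell is null.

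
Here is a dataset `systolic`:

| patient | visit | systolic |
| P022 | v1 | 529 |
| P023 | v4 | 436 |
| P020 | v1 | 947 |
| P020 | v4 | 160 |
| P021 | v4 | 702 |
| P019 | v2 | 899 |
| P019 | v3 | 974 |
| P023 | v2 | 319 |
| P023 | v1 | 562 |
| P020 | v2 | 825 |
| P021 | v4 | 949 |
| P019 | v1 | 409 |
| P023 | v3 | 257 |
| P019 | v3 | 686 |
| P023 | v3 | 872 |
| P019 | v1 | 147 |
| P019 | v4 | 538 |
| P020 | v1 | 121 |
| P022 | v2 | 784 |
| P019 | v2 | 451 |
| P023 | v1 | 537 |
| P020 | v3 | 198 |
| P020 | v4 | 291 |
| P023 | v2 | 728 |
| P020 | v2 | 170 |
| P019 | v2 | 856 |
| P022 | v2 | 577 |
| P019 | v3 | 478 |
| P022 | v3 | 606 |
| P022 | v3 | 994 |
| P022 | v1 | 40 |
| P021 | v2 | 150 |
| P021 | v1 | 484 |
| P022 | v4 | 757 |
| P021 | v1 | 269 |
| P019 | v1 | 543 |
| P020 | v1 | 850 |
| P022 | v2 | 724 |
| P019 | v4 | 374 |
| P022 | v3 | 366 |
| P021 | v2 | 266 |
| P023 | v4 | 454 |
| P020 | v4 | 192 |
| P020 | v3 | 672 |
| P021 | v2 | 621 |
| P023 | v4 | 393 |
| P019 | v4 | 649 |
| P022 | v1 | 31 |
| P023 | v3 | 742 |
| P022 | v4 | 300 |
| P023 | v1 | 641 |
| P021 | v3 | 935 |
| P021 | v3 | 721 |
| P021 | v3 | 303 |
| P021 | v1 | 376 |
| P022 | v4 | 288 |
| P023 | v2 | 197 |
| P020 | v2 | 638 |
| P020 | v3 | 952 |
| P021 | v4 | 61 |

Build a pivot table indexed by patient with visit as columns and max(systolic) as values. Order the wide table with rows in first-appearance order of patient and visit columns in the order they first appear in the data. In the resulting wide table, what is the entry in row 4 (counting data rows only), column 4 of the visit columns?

935

With rows in first-appearance order of patient, row 4 is patient=P021. visit columns in first-appearance order: v1, v4, v2, v3; column 4 is v3.
Long rows with patient=P021, visit=v3: max(935, 721, 303) = 935.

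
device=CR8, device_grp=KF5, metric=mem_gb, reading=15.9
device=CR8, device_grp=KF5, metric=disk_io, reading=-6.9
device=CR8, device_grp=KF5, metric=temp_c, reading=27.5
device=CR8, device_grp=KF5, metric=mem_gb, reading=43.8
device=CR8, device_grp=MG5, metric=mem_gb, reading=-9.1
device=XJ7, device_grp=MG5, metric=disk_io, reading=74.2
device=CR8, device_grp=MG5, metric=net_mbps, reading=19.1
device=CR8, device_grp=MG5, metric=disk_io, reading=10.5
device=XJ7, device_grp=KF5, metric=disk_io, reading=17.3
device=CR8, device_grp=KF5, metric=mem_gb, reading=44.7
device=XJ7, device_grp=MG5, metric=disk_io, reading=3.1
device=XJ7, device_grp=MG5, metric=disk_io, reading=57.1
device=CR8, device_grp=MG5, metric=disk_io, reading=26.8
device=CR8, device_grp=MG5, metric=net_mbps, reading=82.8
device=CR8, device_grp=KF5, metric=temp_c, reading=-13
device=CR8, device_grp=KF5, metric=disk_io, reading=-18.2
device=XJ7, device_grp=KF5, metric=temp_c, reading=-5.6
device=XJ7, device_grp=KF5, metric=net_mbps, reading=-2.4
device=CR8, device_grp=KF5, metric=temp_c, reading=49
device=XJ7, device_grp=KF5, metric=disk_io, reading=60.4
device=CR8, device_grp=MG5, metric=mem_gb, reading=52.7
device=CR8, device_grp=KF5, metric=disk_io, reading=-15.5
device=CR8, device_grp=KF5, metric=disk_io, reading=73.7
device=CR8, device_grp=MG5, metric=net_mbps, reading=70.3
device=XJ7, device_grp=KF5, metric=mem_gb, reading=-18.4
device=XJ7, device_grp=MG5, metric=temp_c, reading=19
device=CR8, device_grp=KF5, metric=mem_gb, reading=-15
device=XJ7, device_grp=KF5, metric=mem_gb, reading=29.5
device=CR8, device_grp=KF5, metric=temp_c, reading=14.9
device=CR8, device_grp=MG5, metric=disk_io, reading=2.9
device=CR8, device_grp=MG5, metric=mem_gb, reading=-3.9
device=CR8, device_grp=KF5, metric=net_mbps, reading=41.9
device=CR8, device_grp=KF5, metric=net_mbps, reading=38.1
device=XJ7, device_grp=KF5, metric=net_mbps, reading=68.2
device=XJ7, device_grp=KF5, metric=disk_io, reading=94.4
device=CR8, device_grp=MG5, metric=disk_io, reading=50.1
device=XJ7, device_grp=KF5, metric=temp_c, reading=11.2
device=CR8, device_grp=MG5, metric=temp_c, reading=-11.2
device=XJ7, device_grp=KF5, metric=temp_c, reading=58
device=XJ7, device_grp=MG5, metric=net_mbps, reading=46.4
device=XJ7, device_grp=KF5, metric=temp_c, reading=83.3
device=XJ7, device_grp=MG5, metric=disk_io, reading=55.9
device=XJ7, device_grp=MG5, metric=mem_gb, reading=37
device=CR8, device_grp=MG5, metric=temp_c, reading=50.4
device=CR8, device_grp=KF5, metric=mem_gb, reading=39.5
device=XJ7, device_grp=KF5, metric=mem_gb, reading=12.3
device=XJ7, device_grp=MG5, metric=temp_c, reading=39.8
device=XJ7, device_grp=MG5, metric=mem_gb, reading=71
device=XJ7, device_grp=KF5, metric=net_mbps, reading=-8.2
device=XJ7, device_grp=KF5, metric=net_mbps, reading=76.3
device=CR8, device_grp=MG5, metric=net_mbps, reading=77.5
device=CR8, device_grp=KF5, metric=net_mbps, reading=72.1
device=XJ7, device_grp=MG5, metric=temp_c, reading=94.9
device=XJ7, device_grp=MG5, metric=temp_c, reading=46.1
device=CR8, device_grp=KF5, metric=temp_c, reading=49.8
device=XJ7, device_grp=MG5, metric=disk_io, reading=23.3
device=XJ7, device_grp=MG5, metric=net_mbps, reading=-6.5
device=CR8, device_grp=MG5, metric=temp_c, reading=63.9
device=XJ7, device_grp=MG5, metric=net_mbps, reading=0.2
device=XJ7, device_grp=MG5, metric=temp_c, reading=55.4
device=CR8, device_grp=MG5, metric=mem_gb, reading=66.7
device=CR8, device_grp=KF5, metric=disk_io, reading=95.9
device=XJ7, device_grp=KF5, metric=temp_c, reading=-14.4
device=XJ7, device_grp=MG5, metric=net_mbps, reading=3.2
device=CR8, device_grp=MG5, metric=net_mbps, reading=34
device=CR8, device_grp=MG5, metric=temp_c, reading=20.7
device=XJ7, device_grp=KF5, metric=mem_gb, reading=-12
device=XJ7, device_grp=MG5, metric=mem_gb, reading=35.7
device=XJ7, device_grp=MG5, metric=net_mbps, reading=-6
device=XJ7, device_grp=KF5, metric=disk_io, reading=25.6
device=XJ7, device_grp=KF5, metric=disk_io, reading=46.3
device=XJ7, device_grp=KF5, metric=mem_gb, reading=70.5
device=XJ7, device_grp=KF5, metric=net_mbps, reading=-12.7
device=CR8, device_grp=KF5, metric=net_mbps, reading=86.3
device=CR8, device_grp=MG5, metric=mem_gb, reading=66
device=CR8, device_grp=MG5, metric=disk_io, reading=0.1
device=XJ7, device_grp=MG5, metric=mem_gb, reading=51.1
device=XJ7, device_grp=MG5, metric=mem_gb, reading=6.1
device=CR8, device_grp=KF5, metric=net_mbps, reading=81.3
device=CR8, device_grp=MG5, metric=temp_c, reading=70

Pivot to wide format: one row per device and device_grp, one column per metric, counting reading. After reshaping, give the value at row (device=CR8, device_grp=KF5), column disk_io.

Rows with device=CR8, device_grp=KF5 and metric=disk_io: reading values are -6.9, -18.2, -15.5, 73.7, 95.9.
5 rows match — count = 5.

5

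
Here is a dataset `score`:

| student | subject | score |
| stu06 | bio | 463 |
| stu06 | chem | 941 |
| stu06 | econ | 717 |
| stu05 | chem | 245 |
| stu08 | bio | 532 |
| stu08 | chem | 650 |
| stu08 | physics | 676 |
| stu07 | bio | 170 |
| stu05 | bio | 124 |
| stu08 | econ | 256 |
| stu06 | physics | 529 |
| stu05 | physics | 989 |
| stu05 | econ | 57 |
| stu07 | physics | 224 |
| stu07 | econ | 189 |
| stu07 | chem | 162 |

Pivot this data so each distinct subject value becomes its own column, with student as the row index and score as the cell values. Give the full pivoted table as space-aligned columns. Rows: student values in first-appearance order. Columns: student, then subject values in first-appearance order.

Columns: student plus the 4 distinct subject values (bio, chem, econ, physics).
For example, row stu06 column bio takes score=463 from the long row (stu06, bio).

student  bio  chem  econ  physics
stu06    463  941   717   529    
stu05    124  245   57    989    
stu08    532  650   256   676    
stu07    170  162   189   224    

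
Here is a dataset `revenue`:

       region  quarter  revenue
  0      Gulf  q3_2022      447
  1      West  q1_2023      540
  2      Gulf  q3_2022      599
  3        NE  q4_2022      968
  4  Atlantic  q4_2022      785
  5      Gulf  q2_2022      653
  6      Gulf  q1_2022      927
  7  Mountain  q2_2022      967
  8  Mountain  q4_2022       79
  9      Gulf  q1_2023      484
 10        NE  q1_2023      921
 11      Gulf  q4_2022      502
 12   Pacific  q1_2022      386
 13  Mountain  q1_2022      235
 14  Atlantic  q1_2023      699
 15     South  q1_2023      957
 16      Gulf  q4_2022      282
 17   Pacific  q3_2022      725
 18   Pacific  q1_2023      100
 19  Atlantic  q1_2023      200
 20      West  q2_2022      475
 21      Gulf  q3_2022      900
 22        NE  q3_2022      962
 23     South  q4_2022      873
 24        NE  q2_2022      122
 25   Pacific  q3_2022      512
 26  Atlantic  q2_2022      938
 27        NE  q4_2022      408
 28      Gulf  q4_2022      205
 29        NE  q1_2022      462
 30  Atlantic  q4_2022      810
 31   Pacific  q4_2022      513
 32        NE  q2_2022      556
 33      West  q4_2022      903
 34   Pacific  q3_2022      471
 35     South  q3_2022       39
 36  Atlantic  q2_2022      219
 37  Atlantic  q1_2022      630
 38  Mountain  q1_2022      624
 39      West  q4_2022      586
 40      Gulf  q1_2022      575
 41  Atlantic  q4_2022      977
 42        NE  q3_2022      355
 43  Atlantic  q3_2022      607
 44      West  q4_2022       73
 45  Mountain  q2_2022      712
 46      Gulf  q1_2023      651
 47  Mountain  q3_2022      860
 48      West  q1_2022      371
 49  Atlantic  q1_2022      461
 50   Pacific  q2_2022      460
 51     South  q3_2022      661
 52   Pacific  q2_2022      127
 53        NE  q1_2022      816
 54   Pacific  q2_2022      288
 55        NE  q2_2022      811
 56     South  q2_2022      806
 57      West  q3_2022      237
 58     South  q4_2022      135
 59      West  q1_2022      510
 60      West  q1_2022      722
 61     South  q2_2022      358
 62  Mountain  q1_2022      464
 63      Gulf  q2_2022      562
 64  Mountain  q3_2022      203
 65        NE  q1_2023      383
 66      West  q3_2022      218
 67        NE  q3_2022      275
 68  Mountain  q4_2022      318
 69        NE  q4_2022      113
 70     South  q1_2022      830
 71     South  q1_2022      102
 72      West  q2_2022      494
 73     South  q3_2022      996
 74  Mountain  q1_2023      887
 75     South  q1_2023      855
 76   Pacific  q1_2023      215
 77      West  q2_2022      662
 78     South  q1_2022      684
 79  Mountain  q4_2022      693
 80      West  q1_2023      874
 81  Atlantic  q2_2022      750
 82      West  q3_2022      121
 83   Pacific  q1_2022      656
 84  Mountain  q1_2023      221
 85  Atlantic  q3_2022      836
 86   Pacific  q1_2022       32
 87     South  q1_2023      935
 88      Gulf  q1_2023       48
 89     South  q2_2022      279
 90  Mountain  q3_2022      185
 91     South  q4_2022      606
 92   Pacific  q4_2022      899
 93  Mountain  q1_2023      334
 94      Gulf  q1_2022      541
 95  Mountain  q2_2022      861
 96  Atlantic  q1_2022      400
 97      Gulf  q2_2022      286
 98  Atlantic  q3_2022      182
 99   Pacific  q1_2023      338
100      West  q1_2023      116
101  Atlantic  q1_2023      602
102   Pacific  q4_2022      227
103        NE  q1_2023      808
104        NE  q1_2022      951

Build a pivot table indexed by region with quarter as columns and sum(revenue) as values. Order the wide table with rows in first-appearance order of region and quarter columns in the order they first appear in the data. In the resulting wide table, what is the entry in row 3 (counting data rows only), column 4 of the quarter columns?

1489

With rows in first-appearance order of region, row 3 is region=NE. quarter columns in first-appearance order: q3_2022, q1_2023, q4_2022, q2_2022, q1_2022; column 4 is q2_2022.
Long rows with region=NE, quarter=q2_2022: 122 + 556 + 811 = 1489.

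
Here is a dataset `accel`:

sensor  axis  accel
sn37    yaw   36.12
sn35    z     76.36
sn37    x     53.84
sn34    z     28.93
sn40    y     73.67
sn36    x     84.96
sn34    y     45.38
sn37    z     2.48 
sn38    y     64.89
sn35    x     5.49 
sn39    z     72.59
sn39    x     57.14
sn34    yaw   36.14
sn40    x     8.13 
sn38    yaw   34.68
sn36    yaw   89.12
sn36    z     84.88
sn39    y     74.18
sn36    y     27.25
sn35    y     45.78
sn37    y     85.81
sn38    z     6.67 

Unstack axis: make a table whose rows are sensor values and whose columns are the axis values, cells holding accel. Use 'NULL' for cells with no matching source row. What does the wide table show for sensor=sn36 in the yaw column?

The long row with sensor=sn36, axis=yaw has accel=89.12.

89.12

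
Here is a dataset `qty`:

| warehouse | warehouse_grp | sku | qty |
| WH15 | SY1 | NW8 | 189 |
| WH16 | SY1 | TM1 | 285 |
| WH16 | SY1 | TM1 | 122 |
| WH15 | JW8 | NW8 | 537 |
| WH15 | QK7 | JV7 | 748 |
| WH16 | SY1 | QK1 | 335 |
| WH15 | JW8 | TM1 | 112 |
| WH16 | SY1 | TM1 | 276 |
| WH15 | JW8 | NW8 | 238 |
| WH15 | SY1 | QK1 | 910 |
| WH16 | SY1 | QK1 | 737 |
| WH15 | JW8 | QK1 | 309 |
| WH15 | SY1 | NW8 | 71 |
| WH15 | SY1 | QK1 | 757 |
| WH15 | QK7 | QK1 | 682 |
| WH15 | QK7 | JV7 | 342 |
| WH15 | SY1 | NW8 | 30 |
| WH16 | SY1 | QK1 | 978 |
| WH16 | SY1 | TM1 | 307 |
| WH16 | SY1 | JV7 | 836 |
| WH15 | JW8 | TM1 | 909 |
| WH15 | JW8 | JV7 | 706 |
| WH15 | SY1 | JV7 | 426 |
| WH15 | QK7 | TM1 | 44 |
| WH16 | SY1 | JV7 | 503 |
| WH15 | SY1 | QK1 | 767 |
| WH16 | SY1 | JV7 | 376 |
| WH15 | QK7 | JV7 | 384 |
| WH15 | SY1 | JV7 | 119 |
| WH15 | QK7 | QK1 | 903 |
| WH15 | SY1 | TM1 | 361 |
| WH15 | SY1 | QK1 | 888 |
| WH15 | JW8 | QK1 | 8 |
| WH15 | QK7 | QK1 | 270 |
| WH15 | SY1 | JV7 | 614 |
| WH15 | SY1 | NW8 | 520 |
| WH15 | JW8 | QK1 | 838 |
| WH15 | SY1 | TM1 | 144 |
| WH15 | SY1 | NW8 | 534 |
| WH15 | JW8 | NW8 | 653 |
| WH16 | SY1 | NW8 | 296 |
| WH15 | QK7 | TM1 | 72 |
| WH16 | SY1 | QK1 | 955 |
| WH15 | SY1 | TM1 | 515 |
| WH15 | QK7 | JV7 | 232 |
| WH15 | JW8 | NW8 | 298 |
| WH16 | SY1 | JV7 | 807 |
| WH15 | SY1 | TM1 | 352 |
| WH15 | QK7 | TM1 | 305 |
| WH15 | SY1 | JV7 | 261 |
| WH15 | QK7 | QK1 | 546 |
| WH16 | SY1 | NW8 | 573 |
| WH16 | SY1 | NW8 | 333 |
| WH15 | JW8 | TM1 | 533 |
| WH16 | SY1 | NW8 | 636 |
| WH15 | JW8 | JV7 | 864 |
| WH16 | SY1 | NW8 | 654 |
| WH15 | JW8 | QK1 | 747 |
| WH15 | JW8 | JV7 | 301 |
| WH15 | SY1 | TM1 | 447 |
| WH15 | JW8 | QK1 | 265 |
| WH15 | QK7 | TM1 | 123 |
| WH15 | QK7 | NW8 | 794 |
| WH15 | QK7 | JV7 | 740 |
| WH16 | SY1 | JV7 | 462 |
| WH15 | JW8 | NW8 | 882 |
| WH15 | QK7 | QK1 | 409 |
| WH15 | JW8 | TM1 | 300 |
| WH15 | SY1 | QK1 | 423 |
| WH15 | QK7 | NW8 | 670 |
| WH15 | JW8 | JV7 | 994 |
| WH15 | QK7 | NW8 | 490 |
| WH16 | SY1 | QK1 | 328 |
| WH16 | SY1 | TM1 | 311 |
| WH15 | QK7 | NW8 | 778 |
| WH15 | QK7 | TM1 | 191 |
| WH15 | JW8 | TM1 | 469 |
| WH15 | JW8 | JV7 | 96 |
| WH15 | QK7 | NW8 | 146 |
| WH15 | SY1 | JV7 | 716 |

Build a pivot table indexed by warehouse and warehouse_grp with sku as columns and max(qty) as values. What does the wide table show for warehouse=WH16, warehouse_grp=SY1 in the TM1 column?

311

Rows with warehouse=WH16, warehouse_grp=SY1 and sku=TM1: qty values are 285, 122, 276, 307, 311.
max(285, 122, 276, 307, 311) = 311.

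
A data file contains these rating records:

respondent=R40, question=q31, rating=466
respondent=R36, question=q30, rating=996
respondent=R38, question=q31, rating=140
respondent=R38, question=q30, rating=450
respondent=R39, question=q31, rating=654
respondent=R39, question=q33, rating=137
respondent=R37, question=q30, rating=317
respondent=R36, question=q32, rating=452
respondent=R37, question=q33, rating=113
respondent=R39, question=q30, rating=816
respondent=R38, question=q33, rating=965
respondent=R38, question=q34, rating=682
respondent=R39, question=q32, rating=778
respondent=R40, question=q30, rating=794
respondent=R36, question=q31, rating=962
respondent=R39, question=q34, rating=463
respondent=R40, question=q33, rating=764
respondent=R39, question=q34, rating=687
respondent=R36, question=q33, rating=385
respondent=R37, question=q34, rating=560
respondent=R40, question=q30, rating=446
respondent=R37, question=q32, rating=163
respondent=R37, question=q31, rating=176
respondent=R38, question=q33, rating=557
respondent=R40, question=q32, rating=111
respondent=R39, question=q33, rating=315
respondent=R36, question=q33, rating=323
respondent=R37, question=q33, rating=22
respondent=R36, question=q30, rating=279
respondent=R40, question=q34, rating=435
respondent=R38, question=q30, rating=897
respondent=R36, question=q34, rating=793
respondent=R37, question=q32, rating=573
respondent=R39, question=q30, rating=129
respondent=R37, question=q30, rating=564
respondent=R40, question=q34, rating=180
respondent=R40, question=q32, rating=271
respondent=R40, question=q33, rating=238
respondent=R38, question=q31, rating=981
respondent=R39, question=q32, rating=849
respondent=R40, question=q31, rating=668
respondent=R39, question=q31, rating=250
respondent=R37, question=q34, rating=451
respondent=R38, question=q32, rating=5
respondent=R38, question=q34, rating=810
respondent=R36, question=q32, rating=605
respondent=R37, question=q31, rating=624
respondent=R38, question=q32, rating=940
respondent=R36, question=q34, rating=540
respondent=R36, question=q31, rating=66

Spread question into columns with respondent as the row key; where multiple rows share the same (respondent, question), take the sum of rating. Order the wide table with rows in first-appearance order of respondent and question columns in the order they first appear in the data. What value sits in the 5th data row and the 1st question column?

800

With rows in first-appearance order of respondent, row 5 is respondent=R37. question columns in first-appearance order: q31, q30, q33, q32, q34; column 1 is q31.
Long rows with respondent=R37, question=q31: 176 + 624 = 800.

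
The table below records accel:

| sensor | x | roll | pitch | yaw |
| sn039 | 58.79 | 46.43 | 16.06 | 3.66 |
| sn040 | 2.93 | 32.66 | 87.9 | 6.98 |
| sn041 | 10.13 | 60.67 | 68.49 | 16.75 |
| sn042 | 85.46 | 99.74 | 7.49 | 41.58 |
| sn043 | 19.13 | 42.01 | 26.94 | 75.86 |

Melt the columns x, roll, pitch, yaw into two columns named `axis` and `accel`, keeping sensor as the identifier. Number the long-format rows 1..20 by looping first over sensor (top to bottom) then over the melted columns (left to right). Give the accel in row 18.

42.01

20 rows total (5 × 4). Row 18: index ⌊(18-1)/4⌋ = 4 into sensor → sn043; (18-1) mod 4 = 1 into the melted columns → roll.
So row 18 is (sn043, roll, 42.01); accel = 42.01.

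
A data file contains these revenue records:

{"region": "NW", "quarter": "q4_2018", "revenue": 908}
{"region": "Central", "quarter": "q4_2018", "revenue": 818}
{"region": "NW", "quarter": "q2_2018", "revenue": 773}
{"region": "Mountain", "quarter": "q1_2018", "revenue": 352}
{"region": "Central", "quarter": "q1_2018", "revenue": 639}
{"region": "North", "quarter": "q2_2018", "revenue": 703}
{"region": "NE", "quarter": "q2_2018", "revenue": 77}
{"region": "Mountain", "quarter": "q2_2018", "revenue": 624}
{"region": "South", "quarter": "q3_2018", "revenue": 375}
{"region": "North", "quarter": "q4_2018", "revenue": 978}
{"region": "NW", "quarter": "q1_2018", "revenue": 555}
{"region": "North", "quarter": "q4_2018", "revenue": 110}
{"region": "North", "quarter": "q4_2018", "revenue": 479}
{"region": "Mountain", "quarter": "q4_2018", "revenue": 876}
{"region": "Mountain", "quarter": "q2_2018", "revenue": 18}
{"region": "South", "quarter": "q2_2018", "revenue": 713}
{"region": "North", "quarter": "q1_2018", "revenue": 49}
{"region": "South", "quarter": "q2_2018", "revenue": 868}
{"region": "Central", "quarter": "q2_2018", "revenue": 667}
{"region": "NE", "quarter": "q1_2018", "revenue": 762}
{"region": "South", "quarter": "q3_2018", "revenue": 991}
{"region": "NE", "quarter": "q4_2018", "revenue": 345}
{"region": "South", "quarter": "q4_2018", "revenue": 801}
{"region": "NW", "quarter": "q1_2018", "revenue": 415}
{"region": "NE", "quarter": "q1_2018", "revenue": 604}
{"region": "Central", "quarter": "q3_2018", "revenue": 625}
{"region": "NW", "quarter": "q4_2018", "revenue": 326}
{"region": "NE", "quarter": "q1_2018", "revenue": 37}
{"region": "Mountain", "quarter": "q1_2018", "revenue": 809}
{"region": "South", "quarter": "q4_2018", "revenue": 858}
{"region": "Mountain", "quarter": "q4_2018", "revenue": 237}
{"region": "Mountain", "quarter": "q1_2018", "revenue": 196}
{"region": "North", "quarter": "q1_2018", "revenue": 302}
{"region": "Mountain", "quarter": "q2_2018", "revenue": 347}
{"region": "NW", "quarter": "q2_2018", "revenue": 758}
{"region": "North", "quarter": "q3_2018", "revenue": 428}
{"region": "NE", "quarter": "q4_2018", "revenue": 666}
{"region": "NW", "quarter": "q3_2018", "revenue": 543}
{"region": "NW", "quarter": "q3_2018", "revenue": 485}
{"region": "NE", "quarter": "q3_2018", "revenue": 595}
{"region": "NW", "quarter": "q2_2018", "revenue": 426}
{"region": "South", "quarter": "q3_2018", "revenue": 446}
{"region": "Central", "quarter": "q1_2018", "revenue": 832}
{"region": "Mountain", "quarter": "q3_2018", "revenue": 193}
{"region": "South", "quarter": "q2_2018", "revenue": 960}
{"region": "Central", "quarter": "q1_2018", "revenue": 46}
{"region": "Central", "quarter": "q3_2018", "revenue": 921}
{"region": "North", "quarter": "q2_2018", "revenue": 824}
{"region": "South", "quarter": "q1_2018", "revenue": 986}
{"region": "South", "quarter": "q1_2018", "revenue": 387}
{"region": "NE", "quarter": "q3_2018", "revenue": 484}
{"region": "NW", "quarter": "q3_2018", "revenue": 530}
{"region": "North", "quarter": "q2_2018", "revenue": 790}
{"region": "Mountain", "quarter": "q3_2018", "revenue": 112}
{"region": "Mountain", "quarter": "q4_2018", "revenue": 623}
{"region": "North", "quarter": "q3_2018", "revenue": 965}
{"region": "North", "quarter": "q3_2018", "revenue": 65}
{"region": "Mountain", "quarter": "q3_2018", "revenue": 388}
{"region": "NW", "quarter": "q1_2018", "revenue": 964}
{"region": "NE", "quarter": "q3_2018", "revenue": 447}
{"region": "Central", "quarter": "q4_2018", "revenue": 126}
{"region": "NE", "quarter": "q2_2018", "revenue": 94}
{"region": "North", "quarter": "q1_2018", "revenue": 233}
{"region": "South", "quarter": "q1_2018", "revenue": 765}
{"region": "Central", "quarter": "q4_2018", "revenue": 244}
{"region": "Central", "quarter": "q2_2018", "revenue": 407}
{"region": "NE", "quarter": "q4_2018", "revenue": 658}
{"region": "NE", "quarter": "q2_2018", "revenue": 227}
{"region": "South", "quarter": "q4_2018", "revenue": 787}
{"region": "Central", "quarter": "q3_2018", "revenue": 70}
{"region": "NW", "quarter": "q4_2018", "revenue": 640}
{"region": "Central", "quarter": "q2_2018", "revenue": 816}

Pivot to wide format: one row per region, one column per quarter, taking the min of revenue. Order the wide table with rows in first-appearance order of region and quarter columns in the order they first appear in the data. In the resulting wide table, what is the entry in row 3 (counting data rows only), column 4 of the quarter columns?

With rows in first-appearance order of region, row 3 is region=Mountain. quarter columns in first-appearance order: q4_2018, q2_2018, q1_2018, q3_2018; column 4 is q3_2018.
Long rows with region=Mountain, quarter=q3_2018: min(193, 112, 388) = 112.

112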